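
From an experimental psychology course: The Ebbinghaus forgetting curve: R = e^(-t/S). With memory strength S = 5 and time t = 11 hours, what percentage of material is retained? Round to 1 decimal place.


R = e^(-t/S)
-t/S = -11/5 = -2.2
R = e^(-2.2) = 0.110803
Percentage = 0.110803 * 100
= 11.1


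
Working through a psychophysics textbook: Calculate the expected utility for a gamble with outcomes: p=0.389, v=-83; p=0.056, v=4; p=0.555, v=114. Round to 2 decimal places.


EU = sum(p_i * v_i)
0.389 * -83 = -32.287
0.056 * 4 = 0.224
0.555 * 114 = 63.27
EU = -32.287 + 0.224 + 63.27
= 31.21


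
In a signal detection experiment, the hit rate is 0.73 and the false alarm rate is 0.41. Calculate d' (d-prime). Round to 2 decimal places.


d' = z(HR) - z(FAR)
z(0.73) = 0.6128
z(0.41) = -0.2275
d' = 0.6128 - -0.2275
= 0.84


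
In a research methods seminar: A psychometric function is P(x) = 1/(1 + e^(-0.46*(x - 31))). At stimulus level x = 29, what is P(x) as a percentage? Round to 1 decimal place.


P(x) = 1/(1 + e^(-0.46*(29 - 31)))
Exponent = -0.46 * -2 = 0.92
e^(0.92) = 2.50929
P = 1/(1 + 2.50929) = 0.284958
Percentage = 28.5


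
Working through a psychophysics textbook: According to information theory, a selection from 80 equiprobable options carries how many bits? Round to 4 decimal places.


H = log2(n)
H = log2(80)
= 6.3219


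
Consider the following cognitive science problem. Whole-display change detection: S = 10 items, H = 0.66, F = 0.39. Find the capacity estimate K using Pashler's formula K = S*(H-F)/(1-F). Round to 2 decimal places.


K = S * (H - F) / (1 - F)
H - F = 0.27
1 - F = 0.61
K = 10 * 0.27 / 0.61
= 4.43


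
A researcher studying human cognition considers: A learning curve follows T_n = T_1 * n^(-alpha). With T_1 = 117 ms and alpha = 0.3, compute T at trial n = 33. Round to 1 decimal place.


T_n = 117 * 33^(-0.3)
33^(-0.3) = 0.350305
T_n = 117 * 0.350305
= 41.0 ms


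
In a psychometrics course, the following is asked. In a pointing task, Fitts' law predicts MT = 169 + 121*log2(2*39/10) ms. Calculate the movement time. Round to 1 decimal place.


MT = 169 + 121 * log2(2*39/10)
2D/W = 7.8
log2(7.8) = 2.9635
MT = 169 + 121 * 2.9635
= 527.6 ms


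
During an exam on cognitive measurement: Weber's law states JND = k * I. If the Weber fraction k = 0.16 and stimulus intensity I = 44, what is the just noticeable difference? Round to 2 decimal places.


JND = k * I
JND = 0.16 * 44
= 7.04


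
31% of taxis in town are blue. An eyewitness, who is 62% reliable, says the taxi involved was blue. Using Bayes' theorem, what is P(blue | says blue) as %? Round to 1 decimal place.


P(blue | says blue) = P(says blue | blue)*P(blue) / [P(says blue | blue)*P(blue) + P(says blue | not blue)*P(not blue)]
Numerator = 0.62 * 0.31 = 0.1922
False identification = 0.38 * 0.69 = 0.2622
P = 0.1922 / (0.1922 + 0.2622)
= 0.1922 / 0.4544
As percentage = 42.3


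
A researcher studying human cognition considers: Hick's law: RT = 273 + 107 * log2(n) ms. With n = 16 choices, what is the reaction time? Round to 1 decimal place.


RT = 273 + 107 * log2(16)
log2(16) = 4.0
RT = 273 + 107 * 4.0
= 273 + 428.0
= 701.0 ms


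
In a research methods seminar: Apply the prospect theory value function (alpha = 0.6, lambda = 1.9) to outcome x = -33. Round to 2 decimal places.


Since x = -33 < 0, use v(x) = -lambda*(-x)^alpha
(-x) = 33
33^0.6 = 8.1491
v(-33) = -1.9 * 8.1491
= -15.48


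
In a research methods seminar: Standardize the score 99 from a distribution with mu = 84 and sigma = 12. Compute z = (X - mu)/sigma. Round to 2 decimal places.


z = (X - mu) / sigma
= (99 - 84) / 12
= 15 / 12
= 1.25


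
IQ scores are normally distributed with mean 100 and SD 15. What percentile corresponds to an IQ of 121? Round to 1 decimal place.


z = (IQ - mean) / SD
z = (121 - 100) / 15 = 1.4
Percentile = Phi(1.4) * 100
Phi(1.4) = 0.919243
= 91.9


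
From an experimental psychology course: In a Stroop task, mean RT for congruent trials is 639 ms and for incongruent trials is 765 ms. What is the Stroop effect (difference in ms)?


Stroop effect = RT(incongruent) - RT(congruent)
= 765 - 639
= 126 ms


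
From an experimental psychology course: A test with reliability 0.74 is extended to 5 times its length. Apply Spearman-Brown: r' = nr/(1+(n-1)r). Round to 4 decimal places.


r_new = n*r / (1 + (n-1)*r)
Numerator = 5 * 0.74 = 3.7
Denominator = 1 + 4 * 0.74 = 3.96
r_new = 3.7 / 3.96
= 0.9343


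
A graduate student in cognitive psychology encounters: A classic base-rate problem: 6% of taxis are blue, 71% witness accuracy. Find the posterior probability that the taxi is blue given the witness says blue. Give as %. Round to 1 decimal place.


P(blue | says blue) = P(says blue | blue)*P(blue) / [P(says blue | blue)*P(blue) + P(says blue | not blue)*P(not blue)]
Numerator = 0.71 * 0.06 = 0.0426
False identification = 0.29 * 0.94 = 0.2726
P = 0.0426 / (0.0426 + 0.2726)
= 0.0426 / 0.3152
As percentage = 13.5


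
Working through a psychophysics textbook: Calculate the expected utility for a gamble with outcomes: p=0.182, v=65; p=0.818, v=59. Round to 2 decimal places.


EU = sum(p_i * v_i)
0.182 * 65 = 11.83
0.818 * 59 = 48.262
EU = 11.83 + 48.262
= 60.09


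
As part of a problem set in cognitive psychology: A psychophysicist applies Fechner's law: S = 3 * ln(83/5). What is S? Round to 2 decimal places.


S = 3 * ln(83/5)
I/I0 = 16.6
ln(16.6) = 2.8094
S = 3 * 2.8094
= 8.43


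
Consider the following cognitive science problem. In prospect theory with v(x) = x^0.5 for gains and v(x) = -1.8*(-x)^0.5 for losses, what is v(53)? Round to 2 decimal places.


Since x = 53 >= 0, use v(x) = x^0.5
53^0.5 = 7.2801
v(53) = 7.28


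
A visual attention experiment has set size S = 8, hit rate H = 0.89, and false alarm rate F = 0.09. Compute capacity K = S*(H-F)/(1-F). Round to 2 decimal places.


K = S * (H - F) / (1 - F)
H - F = 0.8
1 - F = 0.91
K = 8 * 0.8 / 0.91
= 7.03


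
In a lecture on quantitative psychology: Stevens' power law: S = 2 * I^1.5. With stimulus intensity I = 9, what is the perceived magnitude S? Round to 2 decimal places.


S = 2 * 9^1.5
9^1.5 = 27.0
S = 2 * 27.0
= 54.00


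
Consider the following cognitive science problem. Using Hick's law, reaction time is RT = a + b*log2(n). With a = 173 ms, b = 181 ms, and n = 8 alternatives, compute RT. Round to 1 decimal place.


RT = 173 + 181 * log2(8)
log2(8) = 3.0
RT = 173 + 181 * 3.0
= 173 + 543.0
= 716.0 ms


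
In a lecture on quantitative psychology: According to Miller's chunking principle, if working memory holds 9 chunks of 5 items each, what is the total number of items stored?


Total items = chunks * items_per_chunk
= 9 * 5
= 45


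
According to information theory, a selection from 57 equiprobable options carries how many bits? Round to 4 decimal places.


H = log2(n)
H = log2(57)
= 5.8329


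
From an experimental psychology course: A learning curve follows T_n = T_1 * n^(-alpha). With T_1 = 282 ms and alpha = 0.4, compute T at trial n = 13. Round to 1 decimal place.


T_n = 282 * 13^(-0.4)
13^(-0.4) = 0.358445
T_n = 282 * 0.358445
= 101.1 ms


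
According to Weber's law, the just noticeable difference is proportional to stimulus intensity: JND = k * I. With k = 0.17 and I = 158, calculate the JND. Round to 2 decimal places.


JND = k * I
JND = 0.17 * 158
= 26.86


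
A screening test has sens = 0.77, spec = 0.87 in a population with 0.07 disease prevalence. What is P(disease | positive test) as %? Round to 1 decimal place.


PPV = (sens * prev) / (sens * prev + (1-spec) * (1-prev))
Numerator = 0.77 * 0.07 = 0.0539
P(positive and no disease) = (1 - spec) * (1 - prev) = (1 - 0.87) * (1 - 0.07) = 0.1209
Denominator = 0.0539 + 0.1209 = 0.1748
PPV = 0.0539 / 0.1748 = 0.308352
As percentage = 30.8


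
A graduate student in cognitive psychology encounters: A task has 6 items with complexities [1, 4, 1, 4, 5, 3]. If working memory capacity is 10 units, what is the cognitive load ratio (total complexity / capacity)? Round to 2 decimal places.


Total complexity = 1 + 4 + 1 + 4 + 5 + 3 = 18
Load = total / capacity = 18 / 10
= 1.80


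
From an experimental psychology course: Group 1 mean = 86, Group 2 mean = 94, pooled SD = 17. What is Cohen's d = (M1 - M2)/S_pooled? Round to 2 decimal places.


Cohen's d = (M1 - M2) / S_pooled
= (86 - 94) / 17
= -8 / 17
= -0.47


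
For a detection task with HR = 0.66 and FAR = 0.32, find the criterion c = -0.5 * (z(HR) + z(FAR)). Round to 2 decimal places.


c = -0.5 * (z(HR) + z(FAR))
z(0.66) = 0.4125
z(0.32) = -0.4677
c = -0.5 * (0.4125 + -0.4677)
= -0.5 * -0.0552
= 0.03


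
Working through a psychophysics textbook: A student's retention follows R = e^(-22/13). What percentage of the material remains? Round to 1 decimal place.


R = e^(-t/S)
-t/S = -22/13 = -1.692308
R = e^(-1.692308) = 0.184094
Percentage = 0.184094 * 100
= 18.4


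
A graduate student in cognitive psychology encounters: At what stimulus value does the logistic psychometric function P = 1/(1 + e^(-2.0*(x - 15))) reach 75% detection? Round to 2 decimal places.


At P = 0.75: 0.75 = 1/(1 + e^(-k*(x-x0)))
Solving: e^(-k*(x-x0)) = 1/3
x = x0 + ln(3)/k
ln(3) = 1.0986
x = 15 + 1.0986/2.0
= 15 + 0.5493
= 15.55


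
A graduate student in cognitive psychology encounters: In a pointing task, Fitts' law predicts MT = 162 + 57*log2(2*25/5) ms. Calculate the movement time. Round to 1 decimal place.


MT = 162 + 57 * log2(2*25/5)
2D/W = 10.0
log2(10.0) = 3.3219
MT = 162 + 57 * 3.3219
= 351.3 ms


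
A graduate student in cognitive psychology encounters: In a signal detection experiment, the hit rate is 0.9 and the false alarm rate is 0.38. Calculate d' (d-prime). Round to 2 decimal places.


d' = z(HR) - z(FAR)
z(0.9) = 1.2816
z(0.38) = -0.3055
d' = 1.2816 - -0.3055
= 1.59


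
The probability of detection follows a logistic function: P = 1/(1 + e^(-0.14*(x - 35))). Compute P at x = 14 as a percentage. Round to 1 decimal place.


P(x) = 1/(1 + e^(-0.14*(14 - 35)))
Exponent = -0.14 * -21 = 2.94
e^(2.94) = 18.915846
P = 1/(1 + 18.915846) = 0.050211
Percentage = 5.0


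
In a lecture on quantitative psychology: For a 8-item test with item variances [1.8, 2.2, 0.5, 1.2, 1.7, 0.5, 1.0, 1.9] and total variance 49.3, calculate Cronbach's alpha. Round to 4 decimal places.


alpha = (k/(k-1)) * (1 - sum(s_i^2)/s_total^2)
sum(item variances) = 10.8
k/(k-1) = 8/7 = 1.142857
1 - 10.8/49.3 = 1 - 0.219067 = 0.780933
alpha = 1.142857 * 0.780933
= 0.8925


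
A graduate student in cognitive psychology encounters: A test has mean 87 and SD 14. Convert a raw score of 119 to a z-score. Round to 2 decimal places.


z = (X - mu) / sigma
= (119 - 87) / 14
= 32 / 14
= 2.29


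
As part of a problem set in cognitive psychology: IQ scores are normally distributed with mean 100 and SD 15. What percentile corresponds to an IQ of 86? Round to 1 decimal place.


z = (IQ - mean) / SD
z = (86 - 100) / 15 = -0.9333
Percentile = Phi(-0.9333) * 100
Phi(-0.9333) = 0.175333
= 17.5


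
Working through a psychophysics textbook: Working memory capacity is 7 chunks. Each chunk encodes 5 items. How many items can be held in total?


Total items = chunks * items_per_chunk
= 7 * 5
= 35


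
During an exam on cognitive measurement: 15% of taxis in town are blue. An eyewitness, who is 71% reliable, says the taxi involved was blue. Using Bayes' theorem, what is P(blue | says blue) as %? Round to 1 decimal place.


P(blue | says blue) = P(says blue | blue)*P(blue) / [P(says blue | blue)*P(blue) + P(says blue | not blue)*P(not blue)]
Numerator = 0.71 * 0.15 = 0.1065
False identification = 0.29 * 0.85 = 0.2465
P = 0.1065 / (0.1065 + 0.2465)
= 0.1065 / 0.353
As percentage = 30.2


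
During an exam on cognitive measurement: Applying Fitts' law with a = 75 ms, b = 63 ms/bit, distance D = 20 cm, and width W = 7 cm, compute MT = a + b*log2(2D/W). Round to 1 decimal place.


MT = 75 + 63 * log2(2*20/7)
2D/W = 5.714286
log2(5.714286) = 2.5146
MT = 75 + 63 * 2.5146
= 233.4 ms


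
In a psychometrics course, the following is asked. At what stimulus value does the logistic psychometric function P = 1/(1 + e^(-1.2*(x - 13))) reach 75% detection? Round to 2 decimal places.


At P = 0.75: 0.75 = 1/(1 + e^(-k*(x-x0)))
Solving: e^(-k*(x-x0)) = 1/3
x = x0 + ln(3)/k
ln(3) = 1.0986
x = 13 + 1.0986/1.2
= 13 + 0.9155
= 13.92


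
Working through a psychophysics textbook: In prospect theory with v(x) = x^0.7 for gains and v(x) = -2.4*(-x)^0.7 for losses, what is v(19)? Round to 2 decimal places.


Since x = 19 >= 0, use v(x) = x^0.7
19^0.7 = 7.8547
v(19) = 7.85


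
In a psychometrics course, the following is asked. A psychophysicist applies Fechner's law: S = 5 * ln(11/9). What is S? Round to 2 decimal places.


S = 5 * ln(11/9)
I/I0 = 1.222222
ln(1.222222) = 0.2007
S = 5 * 0.2007
= 1.00


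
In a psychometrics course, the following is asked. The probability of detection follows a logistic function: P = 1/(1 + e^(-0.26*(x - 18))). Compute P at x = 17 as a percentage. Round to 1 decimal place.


P(x) = 1/(1 + e^(-0.26*(17 - 18)))
Exponent = -0.26 * -1 = 0.26
e^(0.26) = 1.29693
P = 1/(1 + 1.29693) = 0.435364
Percentage = 43.5


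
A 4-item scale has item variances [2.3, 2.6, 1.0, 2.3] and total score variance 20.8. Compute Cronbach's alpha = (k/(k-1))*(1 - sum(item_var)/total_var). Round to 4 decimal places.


alpha = (k/(k-1)) * (1 - sum(s_i^2)/s_total^2)
sum(item variances) = 8.2
k/(k-1) = 4/3 = 1.333333
1 - 8.2/20.8 = 1 - 0.394231 = 0.605769
alpha = 1.333333 * 0.605769
= 0.8077


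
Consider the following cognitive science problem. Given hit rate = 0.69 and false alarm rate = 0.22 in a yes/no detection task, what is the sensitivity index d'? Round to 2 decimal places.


d' = z(HR) - z(FAR)
z(0.69) = 0.4959
z(0.22) = -0.7722
d' = 0.4959 - -0.7722
= 1.27


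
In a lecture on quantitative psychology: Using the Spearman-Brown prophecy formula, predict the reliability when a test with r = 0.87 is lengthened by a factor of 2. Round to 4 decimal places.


r_new = n*r / (1 + (n-1)*r)
Numerator = 2 * 0.87 = 1.74
Denominator = 1 + 1 * 0.87 = 1.87
r_new = 1.74 / 1.87
= 0.9305


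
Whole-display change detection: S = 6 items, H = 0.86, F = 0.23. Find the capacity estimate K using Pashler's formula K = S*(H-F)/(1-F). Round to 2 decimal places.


K = S * (H - F) / (1 - F)
H - F = 0.63
1 - F = 0.77
K = 6 * 0.63 / 0.77
= 4.91


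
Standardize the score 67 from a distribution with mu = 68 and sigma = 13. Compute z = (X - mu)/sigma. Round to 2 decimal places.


z = (X - mu) / sigma
= (67 - 68) / 13
= -1 / 13
= -0.08


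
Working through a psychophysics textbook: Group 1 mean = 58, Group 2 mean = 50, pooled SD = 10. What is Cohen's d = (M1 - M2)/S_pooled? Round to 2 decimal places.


Cohen's d = (M1 - M2) / S_pooled
= (58 - 50) / 10
= 8 / 10
= 0.80


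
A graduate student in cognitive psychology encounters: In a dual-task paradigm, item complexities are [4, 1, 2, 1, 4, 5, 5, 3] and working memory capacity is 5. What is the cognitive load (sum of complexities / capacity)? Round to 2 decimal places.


Total complexity = 4 + 1 + 2 + 1 + 4 + 5 + 5 + 3 = 25
Load = total / capacity = 25 / 5
= 5.00


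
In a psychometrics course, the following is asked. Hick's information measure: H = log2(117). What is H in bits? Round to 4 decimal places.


H = log2(n)
H = log2(117)
= 6.8704


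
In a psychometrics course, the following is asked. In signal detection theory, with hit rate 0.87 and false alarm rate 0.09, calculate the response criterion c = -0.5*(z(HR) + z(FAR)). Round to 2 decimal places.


c = -0.5 * (z(HR) + z(FAR))
z(0.87) = 1.1264
z(0.09) = -1.3408
c = -0.5 * (1.1264 + -1.3408)
= -0.5 * -0.2144
= 0.11


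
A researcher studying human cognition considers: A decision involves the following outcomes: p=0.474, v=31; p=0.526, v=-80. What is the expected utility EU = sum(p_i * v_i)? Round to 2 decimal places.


EU = sum(p_i * v_i)
0.474 * 31 = 14.694
0.526 * -80 = -42.08
EU = 14.694 + -42.08
= -27.39


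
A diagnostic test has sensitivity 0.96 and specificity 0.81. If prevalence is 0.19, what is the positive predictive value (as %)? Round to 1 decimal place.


PPV = (sens * prev) / (sens * prev + (1-spec) * (1-prev))
Numerator = 0.96 * 0.19 = 0.1824
P(positive and no disease) = (1 - spec) * (1 - prev) = (1 - 0.81) * (1 - 0.19) = 0.1539
Denominator = 0.1824 + 0.1539 = 0.3363
PPV = 0.1824 / 0.3363 = 0.542373
As percentage = 54.2


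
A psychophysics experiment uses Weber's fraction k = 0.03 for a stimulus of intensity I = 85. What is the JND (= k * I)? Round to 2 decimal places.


JND = k * I
JND = 0.03 * 85
= 2.55


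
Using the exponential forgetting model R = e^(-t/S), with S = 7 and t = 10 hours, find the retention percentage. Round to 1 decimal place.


R = e^(-t/S)
-t/S = -10/7 = -1.428571
R = e^(-1.428571) = 0.239651
Percentage = 0.239651 * 100
= 24.0


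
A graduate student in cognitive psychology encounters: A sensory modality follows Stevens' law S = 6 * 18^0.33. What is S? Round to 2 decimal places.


S = 6 * 18^0.33
18^0.33 = 2.5956
S = 6 * 2.5956
= 15.57


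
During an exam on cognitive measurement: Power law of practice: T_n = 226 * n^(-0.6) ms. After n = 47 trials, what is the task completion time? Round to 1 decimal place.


T_n = 226 * 47^(-0.6)
47^(-0.6) = 0.099252
T_n = 226 * 0.099252
= 22.4 ms


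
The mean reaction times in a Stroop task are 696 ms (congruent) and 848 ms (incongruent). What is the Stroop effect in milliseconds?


Stroop effect = RT(incongruent) - RT(congruent)
= 848 - 696
= 152 ms


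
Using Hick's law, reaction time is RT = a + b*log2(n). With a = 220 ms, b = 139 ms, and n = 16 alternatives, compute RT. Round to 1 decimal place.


RT = 220 + 139 * log2(16)
log2(16) = 4.0
RT = 220 + 139 * 4.0
= 220 + 556.0
= 776.0 ms


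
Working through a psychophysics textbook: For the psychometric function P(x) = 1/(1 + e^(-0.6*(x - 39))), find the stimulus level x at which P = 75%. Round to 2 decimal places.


At P = 0.75: 0.75 = 1/(1 + e^(-k*(x-x0)))
Solving: e^(-k*(x-x0)) = 1/3
x = x0 + ln(3)/k
ln(3) = 1.0986
x = 39 + 1.0986/0.6
= 39 + 1.831
= 40.83


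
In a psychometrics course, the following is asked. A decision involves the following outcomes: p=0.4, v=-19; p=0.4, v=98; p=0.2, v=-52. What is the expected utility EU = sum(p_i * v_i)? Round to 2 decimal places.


EU = sum(p_i * v_i)
0.4 * -19 = -7.6
0.4 * 98 = 39.2
0.2 * -52 = -10.4
EU = -7.6 + 39.2 + -10.4
= 21.20


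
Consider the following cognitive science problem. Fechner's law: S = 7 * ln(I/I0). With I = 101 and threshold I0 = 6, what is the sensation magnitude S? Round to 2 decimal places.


S = 7 * ln(101/6)
I/I0 = 16.833333
ln(16.833333) = 2.8234
S = 7 * 2.8234
= 19.76


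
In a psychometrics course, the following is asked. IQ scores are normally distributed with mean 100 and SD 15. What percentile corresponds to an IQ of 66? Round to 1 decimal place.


z = (IQ - mean) / SD
z = (66 - 100) / 15 = -2.2667
Percentile = Phi(-2.2667) * 100
Phi(-2.2667) = 0.011704
= 1.2


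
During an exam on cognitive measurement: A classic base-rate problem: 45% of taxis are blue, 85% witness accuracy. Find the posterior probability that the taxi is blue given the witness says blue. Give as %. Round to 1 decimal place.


P(blue | says blue) = P(says blue | blue)*P(blue) / [P(says blue | blue)*P(blue) + P(says blue | not blue)*P(not blue)]
Numerator = 0.85 * 0.45 = 0.3825
False identification = 0.15 * 0.55 = 0.0825
P = 0.3825 / (0.3825 + 0.0825)
= 0.3825 / 0.465
As percentage = 82.3


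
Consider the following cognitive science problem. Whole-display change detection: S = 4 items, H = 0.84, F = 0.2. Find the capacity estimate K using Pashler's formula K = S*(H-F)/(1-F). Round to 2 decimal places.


K = S * (H - F) / (1 - F)
H - F = 0.64
1 - F = 0.8
K = 4 * 0.64 / 0.8
= 3.20


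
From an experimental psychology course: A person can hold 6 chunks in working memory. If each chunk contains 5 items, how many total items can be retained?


Total items = chunks * items_per_chunk
= 6 * 5
= 30


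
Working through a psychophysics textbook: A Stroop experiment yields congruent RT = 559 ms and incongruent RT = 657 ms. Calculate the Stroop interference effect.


Stroop effect = RT(incongruent) - RT(congruent)
= 657 - 559
= 98 ms


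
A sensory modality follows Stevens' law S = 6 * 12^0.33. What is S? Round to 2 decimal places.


S = 6 * 12^0.33
12^0.33 = 2.2705
S = 6 * 2.2705
= 13.62


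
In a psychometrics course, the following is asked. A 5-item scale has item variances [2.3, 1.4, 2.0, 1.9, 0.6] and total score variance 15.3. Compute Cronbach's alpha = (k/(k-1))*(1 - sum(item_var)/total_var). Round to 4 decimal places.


alpha = (k/(k-1)) * (1 - sum(s_i^2)/s_total^2)
sum(item variances) = 8.2
k/(k-1) = 5/4 = 1.25
1 - 8.2/15.3 = 1 - 0.535948 = 0.464052
alpha = 1.25 * 0.464052
= 0.5801


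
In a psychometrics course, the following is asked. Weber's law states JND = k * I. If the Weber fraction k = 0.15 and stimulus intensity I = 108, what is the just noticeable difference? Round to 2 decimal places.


JND = k * I
JND = 0.15 * 108
= 16.20


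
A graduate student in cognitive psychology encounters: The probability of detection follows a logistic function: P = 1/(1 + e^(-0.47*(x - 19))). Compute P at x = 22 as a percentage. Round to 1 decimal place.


P(x) = 1/(1 + e^(-0.47*(22 - 19)))
Exponent = -0.47 * 3 = -1.41
e^(-1.41) = 0.244143
P = 1/(1 + 0.244143) = 0.803766
Percentage = 80.4


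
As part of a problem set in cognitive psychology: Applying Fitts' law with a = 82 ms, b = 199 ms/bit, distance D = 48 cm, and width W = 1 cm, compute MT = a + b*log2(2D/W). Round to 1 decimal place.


MT = 82 + 199 * log2(2*48/1)
2D/W = 96.0
log2(96.0) = 6.585
MT = 82 + 199 * 6.585
= 1392.4 ms


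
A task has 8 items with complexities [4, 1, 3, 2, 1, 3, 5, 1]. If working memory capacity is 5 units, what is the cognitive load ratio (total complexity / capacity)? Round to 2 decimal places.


Total complexity = 4 + 1 + 3 + 2 + 1 + 3 + 5 + 1 = 20
Load = total / capacity = 20 / 5
= 4.00


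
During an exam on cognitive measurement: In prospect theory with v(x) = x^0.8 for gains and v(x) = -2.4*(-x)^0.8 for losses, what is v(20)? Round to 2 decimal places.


Since x = 20 >= 0, use v(x) = x^0.8
20^0.8 = 10.9856
v(20) = 10.99


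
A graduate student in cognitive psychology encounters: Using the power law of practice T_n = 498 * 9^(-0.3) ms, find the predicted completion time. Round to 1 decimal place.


T_n = 498 * 9^(-0.3)
9^(-0.3) = 0.517282
T_n = 498 * 0.517282
= 257.6 ms


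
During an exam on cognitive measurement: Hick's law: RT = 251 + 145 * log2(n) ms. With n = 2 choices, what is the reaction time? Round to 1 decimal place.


RT = 251 + 145 * log2(2)
log2(2) = 1.0
RT = 251 + 145 * 1.0
= 251 + 145.0
= 396.0 ms


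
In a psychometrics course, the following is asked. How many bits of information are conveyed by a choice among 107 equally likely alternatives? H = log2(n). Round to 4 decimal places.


H = log2(n)
H = log2(107)
= 6.7415


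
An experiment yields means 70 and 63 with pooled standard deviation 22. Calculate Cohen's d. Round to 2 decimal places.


Cohen's d = (M1 - M2) / S_pooled
= (70 - 63) / 22
= 7 / 22
= 0.32


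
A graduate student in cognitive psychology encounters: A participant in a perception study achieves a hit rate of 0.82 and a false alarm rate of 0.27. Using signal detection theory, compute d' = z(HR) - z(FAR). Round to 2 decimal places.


d' = z(HR) - z(FAR)
z(0.82) = 0.9154
z(0.27) = -0.6128
d' = 0.9154 - -0.6128
= 1.53


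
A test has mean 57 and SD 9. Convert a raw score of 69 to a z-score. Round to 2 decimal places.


z = (X - mu) / sigma
= (69 - 57) / 9
= 12 / 9
= 1.33


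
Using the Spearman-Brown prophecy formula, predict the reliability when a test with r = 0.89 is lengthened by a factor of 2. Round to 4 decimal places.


r_new = n*r / (1 + (n-1)*r)
Numerator = 2 * 0.89 = 1.78
Denominator = 1 + 1 * 0.89 = 1.89
r_new = 1.78 / 1.89
= 0.9418


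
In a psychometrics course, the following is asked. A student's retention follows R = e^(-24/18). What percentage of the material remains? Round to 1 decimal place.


R = e^(-t/S)
-t/S = -24/18 = -1.333333
R = e^(-1.333333) = 0.263597
Percentage = 0.263597 * 100
= 26.4


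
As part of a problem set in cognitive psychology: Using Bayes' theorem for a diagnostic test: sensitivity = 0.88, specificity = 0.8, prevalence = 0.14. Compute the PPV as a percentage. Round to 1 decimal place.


PPV = (sens * prev) / (sens * prev + (1-spec) * (1-prev))
Numerator = 0.88 * 0.14 = 0.1232
P(positive and no disease) = (1 - spec) * (1 - prev) = (1 - 0.8) * (1 - 0.14) = 0.172
Denominator = 0.1232 + 0.172 = 0.2952
PPV = 0.1232 / 0.2952 = 0.417344
As percentage = 41.7


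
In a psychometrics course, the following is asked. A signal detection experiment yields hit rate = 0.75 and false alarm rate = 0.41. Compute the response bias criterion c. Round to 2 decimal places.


c = -0.5 * (z(HR) + z(FAR))
z(0.75) = 0.6745
z(0.41) = -0.2275
c = -0.5 * (0.6745 + -0.2275)
= -0.5 * 0.447
= -0.22


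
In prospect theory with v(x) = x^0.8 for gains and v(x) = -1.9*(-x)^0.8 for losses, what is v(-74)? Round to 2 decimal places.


Since x = -74 < 0, use v(x) = -lambda*(-x)^alpha
(-x) = 74
74^0.8 = 31.2885
v(-74) = -1.9 * 31.2885
= -59.45


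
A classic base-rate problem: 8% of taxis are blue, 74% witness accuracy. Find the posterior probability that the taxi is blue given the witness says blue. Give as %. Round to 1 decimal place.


P(blue | says blue) = P(says blue | blue)*P(blue) / [P(says blue | blue)*P(blue) + P(says blue | not blue)*P(not blue)]
Numerator = 0.74 * 0.08 = 0.0592
False identification = 0.26 * 0.92 = 0.2392
P = 0.0592 / (0.0592 + 0.2392)
= 0.0592 / 0.2984
As percentage = 19.8


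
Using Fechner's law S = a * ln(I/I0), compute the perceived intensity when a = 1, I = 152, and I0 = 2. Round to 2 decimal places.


S = 1 * ln(152/2)
I/I0 = 76.0
ln(76.0) = 4.3307
S = 1 * 4.3307
= 4.33


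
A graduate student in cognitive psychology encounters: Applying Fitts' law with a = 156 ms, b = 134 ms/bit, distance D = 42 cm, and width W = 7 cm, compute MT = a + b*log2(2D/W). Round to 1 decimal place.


MT = 156 + 134 * log2(2*42/7)
2D/W = 12.0
log2(12.0) = 3.585
MT = 156 + 134 * 3.585
= 636.4 ms


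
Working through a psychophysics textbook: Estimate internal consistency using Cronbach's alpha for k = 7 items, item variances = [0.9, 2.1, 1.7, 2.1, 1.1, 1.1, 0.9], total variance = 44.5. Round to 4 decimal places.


alpha = (k/(k-1)) * (1 - sum(s_i^2)/s_total^2)
sum(item variances) = 9.9
k/(k-1) = 7/6 = 1.166667
1 - 9.9/44.5 = 1 - 0.222472 = 0.777528
alpha = 1.166667 * 0.777528
= 0.9071


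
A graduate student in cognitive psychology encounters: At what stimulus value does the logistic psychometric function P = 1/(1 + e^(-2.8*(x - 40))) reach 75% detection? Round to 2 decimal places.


At P = 0.75: 0.75 = 1/(1 + e^(-k*(x-x0)))
Solving: e^(-k*(x-x0)) = 1/3
x = x0 + ln(3)/k
ln(3) = 1.0986
x = 40 + 1.0986/2.8
= 40 + 0.3924
= 40.39


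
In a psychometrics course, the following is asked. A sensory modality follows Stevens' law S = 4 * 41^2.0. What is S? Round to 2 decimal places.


S = 4 * 41^2.0
41^2.0 = 1681.0
S = 4 * 1681.0
= 6724.00


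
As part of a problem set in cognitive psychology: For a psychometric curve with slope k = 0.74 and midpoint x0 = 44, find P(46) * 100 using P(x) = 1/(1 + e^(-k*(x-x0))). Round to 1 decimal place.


P(x) = 1/(1 + e^(-0.74*(46 - 44)))
Exponent = -0.74 * 2 = -1.48
e^(-1.48) = 0.227638
P = 1/(1 + 0.227638) = 0.814572
Percentage = 81.5


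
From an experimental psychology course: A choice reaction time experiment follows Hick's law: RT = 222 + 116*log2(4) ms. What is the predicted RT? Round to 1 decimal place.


RT = 222 + 116 * log2(4)
log2(4) = 2.0
RT = 222 + 116 * 2.0
= 222 + 232.0
= 454.0 ms


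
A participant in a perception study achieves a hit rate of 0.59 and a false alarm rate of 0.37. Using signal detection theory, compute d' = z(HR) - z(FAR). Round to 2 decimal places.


d' = z(HR) - z(FAR)
z(0.59) = 0.2275
z(0.37) = -0.3319
d' = 0.2275 - -0.3319
= 0.56


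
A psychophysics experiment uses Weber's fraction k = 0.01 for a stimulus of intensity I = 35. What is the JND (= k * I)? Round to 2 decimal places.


JND = k * I
JND = 0.01 * 35
= 0.35


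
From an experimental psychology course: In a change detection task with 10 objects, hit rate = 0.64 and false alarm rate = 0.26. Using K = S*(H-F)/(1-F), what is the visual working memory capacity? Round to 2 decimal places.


K = S * (H - F) / (1 - F)
H - F = 0.38
1 - F = 0.74
K = 10 * 0.38 / 0.74
= 5.14


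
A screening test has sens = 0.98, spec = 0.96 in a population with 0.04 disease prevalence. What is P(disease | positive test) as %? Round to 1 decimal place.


PPV = (sens * prev) / (sens * prev + (1-spec) * (1-prev))
Numerator = 0.98 * 0.04 = 0.0392
P(positive and no disease) = (1 - spec) * (1 - prev) = (1 - 0.96) * (1 - 0.04) = 0.0384
Denominator = 0.0392 + 0.0384 = 0.0776
PPV = 0.0392 / 0.0776 = 0.505155
As percentage = 50.5


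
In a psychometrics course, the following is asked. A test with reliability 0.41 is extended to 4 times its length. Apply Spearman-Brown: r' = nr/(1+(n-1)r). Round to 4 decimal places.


r_new = n*r / (1 + (n-1)*r)
Numerator = 4 * 0.41 = 1.64
Denominator = 1 + 3 * 0.41 = 2.23
r_new = 1.64 / 2.23
= 0.7354


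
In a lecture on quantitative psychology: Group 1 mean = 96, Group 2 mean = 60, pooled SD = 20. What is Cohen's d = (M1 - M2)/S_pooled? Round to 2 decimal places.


Cohen's d = (M1 - M2) / S_pooled
= (96 - 60) / 20
= 36 / 20
= 1.80


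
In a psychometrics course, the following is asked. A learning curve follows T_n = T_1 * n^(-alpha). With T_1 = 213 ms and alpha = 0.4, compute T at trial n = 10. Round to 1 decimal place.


T_n = 213 * 10^(-0.4)
10^(-0.4) = 0.398107
T_n = 213 * 0.398107
= 84.8 ms


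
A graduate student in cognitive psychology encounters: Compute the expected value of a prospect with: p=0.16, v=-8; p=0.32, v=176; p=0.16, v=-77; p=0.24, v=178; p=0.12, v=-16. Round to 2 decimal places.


EU = sum(p_i * v_i)
0.16 * -8 = -1.28
0.32 * 176 = 56.32
0.16 * -77 = -12.32
0.24 * 178 = 42.72
0.12 * -16 = -1.92
EU = -1.28 + 56.32 + -12.32 + 42.72 + -1.92
= 83.52


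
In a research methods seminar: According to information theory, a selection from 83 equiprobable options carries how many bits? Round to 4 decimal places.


H = log2(n)
H = log2(83)
= 6.3750


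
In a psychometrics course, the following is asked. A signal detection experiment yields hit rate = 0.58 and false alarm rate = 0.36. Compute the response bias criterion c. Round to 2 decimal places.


c = -0.5 * (z(HR) + z(FAR))
z(0.58) = 0.2019
z(0.36) = -0.3585
c = -0.5 * (0.2019 + -0.3585)
= -0.5 * -0.1566
= 0.08


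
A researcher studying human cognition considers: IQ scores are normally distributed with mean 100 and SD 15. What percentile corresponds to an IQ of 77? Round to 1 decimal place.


z = (IQ - mean) / SD
z = (77 - 100) / 15 = -1.5333
Percentile = Phi(-1.5333) * 100
Phi(-1.5333) = 0.062601
= 6.3


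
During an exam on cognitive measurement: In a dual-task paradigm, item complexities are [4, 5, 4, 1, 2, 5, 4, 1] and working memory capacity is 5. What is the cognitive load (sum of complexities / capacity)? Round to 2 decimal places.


Total complexity = 4 + 5 + 4 + 1 + 2 + 5 + 4 + 1 = 26
Load = total / capacity = 26 / 5
= 5.20


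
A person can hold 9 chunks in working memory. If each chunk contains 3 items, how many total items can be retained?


Total items = chunks * items_per_chunk
= 9 * 3
= 27


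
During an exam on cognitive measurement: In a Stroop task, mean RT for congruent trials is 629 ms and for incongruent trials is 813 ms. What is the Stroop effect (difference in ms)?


Stroop effect = RT(incongruent) - RT(congruent)
= 813 - 629
= 184 ms


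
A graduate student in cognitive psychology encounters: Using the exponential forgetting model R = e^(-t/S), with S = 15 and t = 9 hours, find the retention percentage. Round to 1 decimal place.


R = e^(-t/S)
-t/S = -9/15 = -0.6
R = e^(-0.6) = 0.548812
Percentage = 0.548812 * 100
= 54.9


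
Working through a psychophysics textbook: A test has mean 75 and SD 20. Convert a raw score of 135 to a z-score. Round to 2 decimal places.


z = (X - mu) / sigma
= (135 - 75) / 20
= 60 / 20
= 3.00


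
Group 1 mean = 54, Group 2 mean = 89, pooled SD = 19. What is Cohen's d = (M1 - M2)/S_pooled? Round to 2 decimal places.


Cohen's d = (M1 - M2) / S_pooled
= (54 - 89) / 19
= -35 / 19
= -1.84


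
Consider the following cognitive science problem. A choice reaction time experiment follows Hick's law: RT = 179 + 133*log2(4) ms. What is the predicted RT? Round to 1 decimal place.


RT = 179 + 133 * log2(4)
log2(4) = 2.0
RT = 179 + 133 * 2.0
= 179 + 266.0
= 445.0 ms


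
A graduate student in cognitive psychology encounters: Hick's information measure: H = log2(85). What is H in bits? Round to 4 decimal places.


H = log2(n)
H = log2(85)
= 6.4094


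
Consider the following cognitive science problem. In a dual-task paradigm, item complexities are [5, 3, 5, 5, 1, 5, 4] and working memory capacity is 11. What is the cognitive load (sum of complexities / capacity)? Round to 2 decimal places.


Total complexity = 5 + 3 + 5 + 5 + 1 + 5 + 4 = 28
Load = total / capacity = 28 / 11
= 2.55


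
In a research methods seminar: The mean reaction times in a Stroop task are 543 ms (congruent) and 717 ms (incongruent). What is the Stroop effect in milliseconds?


Stroop effect = RT(incongruent) - RT(congruent)
= 717 - 543
= 174 ms


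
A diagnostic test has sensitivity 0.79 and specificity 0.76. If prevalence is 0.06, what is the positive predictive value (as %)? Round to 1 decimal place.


PPV = (sens * prev) / (sens * prev + (1-spec) * (1-prev))
Numerator = 0.79 * 0.06 = 0.0474
P(positive and no disease) = (1 - spec) * (1 - prev) = (1 - 0.76) * (1 - 0.06) = 0.2256
Denominator = 0.0474 + 0.2256 = 0.273
PPV = 0.0474 / 0.273 = 0.173626
As percentage = 17.4


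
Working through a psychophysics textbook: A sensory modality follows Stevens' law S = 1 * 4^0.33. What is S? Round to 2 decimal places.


S = 1 * 4^0.33
4^0.33 = 1.5801
S = 1 * 1.5801
= 1.58


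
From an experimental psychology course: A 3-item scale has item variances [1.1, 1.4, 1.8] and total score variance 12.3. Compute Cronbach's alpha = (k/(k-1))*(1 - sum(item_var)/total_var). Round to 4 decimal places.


alpha = (k/(k-1)) * (1 - sum(s_i^2)/s_total^2)
sum(item variances) = 4.3
k/(k-1) = 3/2 = 1.5
1 - 4.3/12.3 = 1 - 0.349593 = 0.650407
alpha = 1.5 * 0.650407
= 0.9756


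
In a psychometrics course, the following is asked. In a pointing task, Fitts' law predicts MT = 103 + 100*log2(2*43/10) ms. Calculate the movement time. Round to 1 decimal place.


MT = 103 + 100 * log2(2*43/10)
2D/W = 8.6
log2(8.6) = 3.1043
MT = 103 + 100 * 3.1043
= 413.4 ms


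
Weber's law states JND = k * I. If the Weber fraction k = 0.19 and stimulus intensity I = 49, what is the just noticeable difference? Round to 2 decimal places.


JND = k * I
JND = 0.19 * 49
= 9.31


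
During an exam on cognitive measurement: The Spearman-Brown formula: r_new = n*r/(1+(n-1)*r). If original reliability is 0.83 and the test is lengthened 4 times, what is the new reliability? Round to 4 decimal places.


r_new = n*r / (1 + (n-1)*r)
Numerator = 4 * 0.83 = 3.32
Denominator = 1 + 3 * 0.83 = 3.49
r_new = 3.32 / 3.49
= 0.9513


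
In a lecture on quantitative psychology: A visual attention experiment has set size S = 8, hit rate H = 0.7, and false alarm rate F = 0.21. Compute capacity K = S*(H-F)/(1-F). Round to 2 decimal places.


K = S * (H - F) / (1 - F)
H - F = 0.49
1 - F = 0.79
K = 8 * 0.49 / 0.79
= 4.96


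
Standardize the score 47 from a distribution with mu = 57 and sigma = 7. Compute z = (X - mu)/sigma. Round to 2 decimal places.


z = (X - mu) / sigma
= (47 - 57) / 7
= -10 / 7
= -1.43


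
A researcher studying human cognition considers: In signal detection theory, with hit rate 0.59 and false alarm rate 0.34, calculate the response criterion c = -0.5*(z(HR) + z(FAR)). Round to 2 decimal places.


c = -0.5 * (z(HR) + z(FAR))
z(0.59) = 0.2275
z(0.34) = -0.4125
c = -0.5 * (0.2275 + -0.4125)
= -0.5 * -0.185
= 0.09


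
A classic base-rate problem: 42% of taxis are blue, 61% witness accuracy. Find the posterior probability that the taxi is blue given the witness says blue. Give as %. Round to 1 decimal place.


P(blue | says blue) = P(says blue | blue)*P(blue) / [P(says blue | blue)*P(blue) + P(says blue | not blue)*P(not blue)]
Numerator = 0.61 * 0.42 = 0.2562
False identification = 0.39 * 0.58 = 0.2262
P = 0.2562 / (0.2562 + 0.2262)
= 0.2562 / 0.4824
As percentage = 53.1


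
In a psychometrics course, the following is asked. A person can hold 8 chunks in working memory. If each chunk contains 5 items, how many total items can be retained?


Total items = chunks * items_per_chunk
= 8 * 5
= 40


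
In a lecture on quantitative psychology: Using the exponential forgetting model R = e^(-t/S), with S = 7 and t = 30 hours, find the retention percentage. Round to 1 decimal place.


R = e^(-t/S)
-t/S = -30/7 = -4.285714
R = e^(-4.285714) = 0.013764
Percentage = 0.013764 * 100
= 1.4


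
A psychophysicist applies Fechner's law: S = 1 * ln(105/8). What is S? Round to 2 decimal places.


S = 1 * ln(105/8)
I/I0 = 13.125
ln(13.125) = 2.5745
S = 1 * 2.5745
= 2.57


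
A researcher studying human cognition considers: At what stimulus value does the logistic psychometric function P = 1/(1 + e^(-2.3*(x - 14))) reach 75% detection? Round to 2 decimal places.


At P = 0.75: 0.75 = 1/(1 + e^(-k*(x-x0)))
Solving: e^(-k*(x-x0)) = 1/3
x = x0 + ln(3)/k
ln(3) = 1.0986
x = 14 + 1.0986/2.3
= 14 + 0.4777
= 14.48


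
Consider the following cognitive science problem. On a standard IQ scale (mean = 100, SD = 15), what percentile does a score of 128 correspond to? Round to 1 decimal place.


z = (IQ - mean) / SD
z = (128 - 100) / 15 = 1.8667
Percentile = Phi(1.8667) * 100
Phi(1.8667) = 0.969028
= 96.9


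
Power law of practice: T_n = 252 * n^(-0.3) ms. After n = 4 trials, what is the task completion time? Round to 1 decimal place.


T_n = 252 * 4^(-0.3)
4^(-0.3) = 0.659754
T_n = 252 * 0.659754
= 166.3 ms


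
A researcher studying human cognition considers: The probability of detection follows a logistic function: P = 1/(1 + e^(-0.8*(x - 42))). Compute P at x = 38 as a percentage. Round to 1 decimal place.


P(x) = 1/(1 + e^(-0.8*(38 - 42)))
Exponent = -0.8 * -4 = 3.2
e^(3.2) = 24.53253
P = 1/(1 + 24.53253) = 0.039166
Percentage = 3.9


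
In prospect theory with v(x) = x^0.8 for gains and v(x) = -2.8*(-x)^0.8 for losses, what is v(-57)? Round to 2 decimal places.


Since x = -57 < 0, use v(x) = -lambda*(-x)^alpha
(-x) = 57
57^0.8 = 25.3922
v(-57) = -2.8 * 25.3922
= -71.10


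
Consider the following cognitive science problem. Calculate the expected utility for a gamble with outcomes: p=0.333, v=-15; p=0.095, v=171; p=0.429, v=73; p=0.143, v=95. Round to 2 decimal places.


EU = sum(p_i * v_i)
0.333 * -15 = -4.995
0.095 * 171 = 16.245
0.429 * 73 = 31.317
0.143 * 95 = 13.585
EU = -4.995 + 16.245 + 31.317 + 13.585
= 56.15


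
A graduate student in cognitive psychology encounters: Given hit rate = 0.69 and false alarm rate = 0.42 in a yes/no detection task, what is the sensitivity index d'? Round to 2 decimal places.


d' = z(HR) - z(FAR)
z(0.69) = 0.4959
z(0.42) = -0.2019
d' = 0.4959 - -0.2019
= 0.70
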